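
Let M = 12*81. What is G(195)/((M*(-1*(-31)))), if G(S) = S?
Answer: 65/10044 ≈ 0.0064715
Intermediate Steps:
M = 972
G(195)/((M*(-1*(-31)))) = 195/((972*(-1*(-31)))) = 195/((972*31)) = 195/30132 = 195*(1/30132) = 65/10044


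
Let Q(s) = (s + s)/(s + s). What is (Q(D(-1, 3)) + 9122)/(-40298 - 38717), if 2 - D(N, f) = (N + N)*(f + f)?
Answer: -9123/79015 ≈ -0.11546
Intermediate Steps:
D(N, f) = 2 - 4*N*f (D(N, f) = 2 - (N + N)*(f + f) = 2 - 2*N*2*f = 2 - 4*N*f)
Q(s) = 1 (Q(s) = (2*s)/((2*s)) = (2*s)*(1/(2*s)) = 1)
(Q(D(-1, 3)) + 9122)/(-40298 - 38717) = (1 + 9122)/(-40298 - 38717) = 9123/(-79015) = 9123*(-1/79015) = -9123/79015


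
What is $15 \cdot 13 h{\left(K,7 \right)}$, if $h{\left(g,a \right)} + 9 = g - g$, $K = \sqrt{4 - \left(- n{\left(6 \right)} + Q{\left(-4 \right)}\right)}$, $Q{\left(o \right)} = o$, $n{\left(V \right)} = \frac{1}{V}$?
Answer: $-1755$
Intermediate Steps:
$K = \frac{7 \sqrt{6}}{6}$ ($K = \sqrt{4 + \left(\frac{1}{6} - -4\right)} = \sqrt{4 + \left(\frac{1}{6} + 4\right)} = \sqrt{4 + \frac{25}{6}} = \sqrt{\frac{49}{6}} = \frac{7 \sqrt{6}}{6} \approx 2.8577$)
$h{\left(g,a \right)} = -9$ ($h{\left(g,a \right)} = -9 + \left(g - g\right) = -9 + 0 = -9$)
$15 \cdot 13 h{\left(K,7 \right)} = 15 \cdot 13 \left(-9\right) = 195 \left(-9\right) = -1755$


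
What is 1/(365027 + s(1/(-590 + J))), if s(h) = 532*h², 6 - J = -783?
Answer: 39601/14455434759 ≈ 2.7395e-6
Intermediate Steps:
J = 789 (J = 6 - 1*(-783) = 6 + 783 = 789)
1/(365027 + s(1/(-590 + J))) = 1/(365027 + 532*(1/(-590 + 789))²) = 1/(365027 + 532*(1/199)²) = 1/(365027 + 532*(1/39601)) = 1/(365027 + 532/39601) = 1/(14455434759/39601) = 39601/14455434759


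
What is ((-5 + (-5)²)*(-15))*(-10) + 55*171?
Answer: 12405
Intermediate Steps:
((-5 + (-5)²)*(-15))*(-10) + 55*171 = ((-5 + 25)*(-15))*(-10) + 9405 = (20*(-15))*(-10) + 9405 = -300*(-10) + 9405 = 3000 + 9405 = 12405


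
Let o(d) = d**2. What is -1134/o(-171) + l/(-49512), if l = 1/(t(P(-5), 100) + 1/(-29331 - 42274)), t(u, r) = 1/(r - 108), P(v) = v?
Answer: -6179130593/159999841377 ≈ -0.038620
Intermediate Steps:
t(u, r) = 1/(-108 + r)
l = -572840/71613 (l = 1/(1/(-108 + 100) + 1/(-29331 - 42274)) = 1/(1/(-8) + 1/(-71605)) = 1/(-1/8 - 1/71605) = 1/(-71613/572840) = -572840/71613 ≈ -7.9991)
-1134/o(-171) + l/(-49512) = -1134/((-171)**2) - 572840/71613/(-49512) = -1134/29241 - 572840/71613*(-1/49512) = -1134*1/29241 + 71605/443212857 = -14/361 + 71605/443212857 = -6179130593/159999841377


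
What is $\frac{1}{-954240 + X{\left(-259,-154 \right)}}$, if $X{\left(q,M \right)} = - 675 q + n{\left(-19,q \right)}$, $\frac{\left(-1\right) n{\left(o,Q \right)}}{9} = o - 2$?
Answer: $- \frac{1}{779226} \approx -1.2833 \cdot 10^{-6}$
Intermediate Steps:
$n{\left(o,Q \right)} = 18 - 9 o$ ($n{\left(o,Q \right)} = - 9 \left(o - 2\right) = - 9 \left(-2 + o\right) = 18 - 9 o$)
$X{\left(q,M \right)} = 189 - 675 q$ ($X{\left(q,M \right)} = - 675 q + \left(18 - -171\right) = - 675 q + \left(18 + 171\right) = - 675 q + 189 = 189 - 675 q$)
$\frac{1}{-954240 + X{\left(-259,-154 \right)}} = \frac{1}{-954240 + \left(189 - -174825\right)} = \frac{1}{-954240 + \left(189 + 174825\right)} = \frac{1}{-954240 + 175014} = \frac{1}{-779226} = - \frac{1}{779226}$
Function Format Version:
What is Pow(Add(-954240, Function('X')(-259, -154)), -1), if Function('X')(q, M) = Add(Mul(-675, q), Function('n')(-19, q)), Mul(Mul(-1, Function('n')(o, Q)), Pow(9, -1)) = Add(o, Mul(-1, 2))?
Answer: Rational(-1, 779226) ≈ -1.2833e-6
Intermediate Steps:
Function('n')(o, Q) = Add(18, Mul(-9, o)) (Function('n')(o, Q) = Mul(-9, Add(o, Mul(-1, 2))) = Mul(-9, Add(o, -2)) = Mul(-9, Add(-2, o)) = Add(18, Mul(-9, o)))
Function('X')(q, M) = Add(189, Mul(-675, q)) (Function('X')(q, M) = Add(Mul(-675, q), Add(18, Mul(-9, -19))) = Add(Mul(-675, q), Add(18, 171)) = Add(Mul(-675, q), 189) = Add(189, Mul(-675, q)))
Pow(Add(-954240, Function('X')(-259, -154)), -1) = Pow(Add(-954240, Add(189, Mul(-675, -259))), -1) = Pow(Add(-954240, Add(189, 174825)), -1) = Pow(Add(-954240, 175014), -1) = Pow(-779226, -1) = Rational(-1, 779226)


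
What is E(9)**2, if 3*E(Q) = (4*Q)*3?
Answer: 1296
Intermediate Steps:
E(Q) = 4*Q (E(Q) = ((4*Q)*3)/3 = (12*Q)/3 = 4*Q)
E(9)**2 = (4*9)**2 = 36**2 = 1296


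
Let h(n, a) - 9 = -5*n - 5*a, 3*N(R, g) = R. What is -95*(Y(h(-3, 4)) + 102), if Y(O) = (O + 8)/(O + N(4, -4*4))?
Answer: -39615/4 ≈ -9903.8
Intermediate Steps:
N(R, g) = R/3
h(n, a) = 9 - 5*a - 5*n (h(n, a) = 9 + (-5*n - 5*a) = 9 + (-5*a - 5*n) = 9 - 5*a - 5*n)
Y(O) = (8 + O)/(4/3 + O) (Y(O) = (O + 8)/(O + (⅓)*4) = (8 + O)/(O + 4/3) = (8 + O)/(4/3 + O))
-95*(Y(h(-3, 4)) + 102) = -95*(3*(8 + (9 - 5*4 - 5*(-3)))/(4 + 3*(9 - 5*4 - 5*(-3))) + 102) = -95*(3*(8 + (9 - 20 + 15))/(4 + 3*(9 - 20 + 15)) + 102) = -95*(3*(8 + 4)/(4 + 3*4) + 102) = -95*(3*12/(4 + 12) + 102) = -95*(3*12/16 + 102) = -95*(3*(1/16)*12 + 102) = -95*(9/4 + 102) = -95*417/4 = -39615/4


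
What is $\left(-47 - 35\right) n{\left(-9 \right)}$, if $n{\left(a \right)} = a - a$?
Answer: $0$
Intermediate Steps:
$n{\left(a \right)} = 0$
$\left(-47 - 35\right) n{\left(-9 \right)} = \left(-47 - 35\right) 0 = \left(-82\right) 0 = 0$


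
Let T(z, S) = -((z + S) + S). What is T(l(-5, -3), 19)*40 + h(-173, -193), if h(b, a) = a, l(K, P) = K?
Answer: -1513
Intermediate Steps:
T(z, S) = -z - 2*S (T(z, S) = -((S + z) + S) = -(z + 2*S) = -z - 2*S)
T(l(-5, -3), 19)*40 + h(-173, -193) = (-1*(-5) - 2*19)*40 - 193 = (5 - 38)*40 - 193 = -33*40 - 193 = -1320 - 193 = -1513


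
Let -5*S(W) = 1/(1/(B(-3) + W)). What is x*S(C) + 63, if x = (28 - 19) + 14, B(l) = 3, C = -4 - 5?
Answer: 453/5 ≈ 90.600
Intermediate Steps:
C = -9
x = 23 (x = 9 + 14 = 23)
S(W) = -⅗ - W/5 (S(W) = -(⅗ + W/5) = -(3 + W)/5 = -⅗ - W/5)
x*S(C) + 63 = 23*(-⅗ - ⅕*(-9)) + 63 = 23*(-⅗ + 9/5) + 63 = 23*(6/5) + 63 = 138/5 + 63 = 453/5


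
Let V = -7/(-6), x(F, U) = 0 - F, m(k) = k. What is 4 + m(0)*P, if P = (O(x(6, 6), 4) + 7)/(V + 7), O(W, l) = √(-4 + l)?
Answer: 4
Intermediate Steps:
x(F, U) = -F
V = 7/6 (V = -7*(-⅙) = 7/6 ≈ 1.1667)
P = 6/7 (P = (√(-4 + 4) + 7)/(7/6 + 7) = (√0 + 7)/(49/6) = (0 + 7)*(6/49) = 7*(6/49) = 6/7 ≈ 0.85714)
4 + m(0)*P = 4 + 0*(6/7) = 4 + 0 = 4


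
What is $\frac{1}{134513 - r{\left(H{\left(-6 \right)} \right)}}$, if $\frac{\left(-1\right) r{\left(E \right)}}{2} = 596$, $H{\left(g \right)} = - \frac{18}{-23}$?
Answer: $\frac{1}{135705} \approx 7.3689 \cdot 10^{-6}$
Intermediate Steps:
$H{\left(g \right)} = \frac{18}{23}$ ($H{\left(g \right)} = \left(-18\right) \left(- \frac{1}{23}\right) = \frac{18}{23}$)
$r{\left(E \right)} = -1192$ ($r{\left(E \right)} = \left(-2\right) 596 = -1192$)
$\frac{1}{134513 - r{\left(H{\left(-6 \right)} \right)}} = \frac{1}{134513 - -1192} = \frac{1}{134513 + 1192} = \frac{1}{135705}$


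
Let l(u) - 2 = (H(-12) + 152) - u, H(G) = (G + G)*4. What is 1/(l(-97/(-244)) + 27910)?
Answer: 244/6824095 ≈ 3.5756e-5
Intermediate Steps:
H(G) = 8*G (H(G) = (2*G)*4 = 8*G)
l(u) = 58 - u (l(u) = 2 + ((8*(-12) + 152) - u) = 2 + ((-96 + 152) - u) = 2 + (56 - u) = 58 - u)
1/(l(-97/(-244)) + 27910) = 1/((58 - (-97)/(-244)) + 27910) = 1/((58 - (-97)*(-1)/244) + 27910) = 1/((58 - 1*97/244) + 27910) = 1/((58 - 97/244) + 27910) = 1/(14055/244 + 27910) = 1/(6824095/244) = 244/6824095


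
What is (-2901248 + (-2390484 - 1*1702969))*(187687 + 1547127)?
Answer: -12134505220614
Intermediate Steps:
(-2901248 + (-2390484 - 1*1702969))*(187687 + 1547127) = (-2901248 + (-2390484 - 1702969))*1734814 = (-2901248 - 4093453)*1734814 = -6994701*1734814 = -12134505220614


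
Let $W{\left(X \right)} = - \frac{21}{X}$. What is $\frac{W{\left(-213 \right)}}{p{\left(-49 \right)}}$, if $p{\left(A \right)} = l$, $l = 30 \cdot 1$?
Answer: $\frac{7}{2130} \approx 0.0032864$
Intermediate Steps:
$l = 30$
$p{\left(A \right)} = 30$
$\frac{W{\left(-213 \right)}}{p{\left(-49 \right)}} = \frac{\left(-21\right) \frac{1}{-213}}{30} = \left(-21\right) \left(- \frac{1}{213}\right) \frac{1}{30} = \frac{7}{71} \cdot \frac{1}{30} = \frac{7}{2130}$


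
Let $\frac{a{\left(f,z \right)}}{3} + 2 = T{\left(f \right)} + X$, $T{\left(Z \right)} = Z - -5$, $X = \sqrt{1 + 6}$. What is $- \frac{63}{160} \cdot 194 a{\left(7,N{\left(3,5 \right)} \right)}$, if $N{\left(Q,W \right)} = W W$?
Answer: $- \frac{18333}{8} - \frac{18333 \sqrt{7}}{80} \approx -2897.9$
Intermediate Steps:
$X = \sqrt{7} \approx 2.6458$
$T{\left(Z \right)} = 5 + Z$ ($T{\left(Z \right)} = Z + 5 = 5 + Z$)
$N{\left(Q,W \right)} = W^{2}$
$a{\left(f,z \right)} = 9 + 3 f + 3 \sqrt{7}$ ($a{\left(f,z \right)} = -6 + 3 \left(\left(5 + f\right) + \sqrt{7}\right) = -6 + 3 \left(5 + f + \sqrt{7}\right) = -6 + \left(15 + 3 f + 3 \sqrt{7}\right) = 9 + 3 f + 3 \sqrt{7}$)
$- \frac{63}{160} \cdot 194 a{\left(7,N{\left(3,5 \right)} \right)} = - \frac{63}{160} \cdot 194 \left(9 + 3 \cdot 7 + 3 \sqrt{7}\right) = \left(-63\right) \frac{1}{160} \cdot 194 \left(9 + 21 + 3 \sqrt{7}\right) = \left(- \frac{63}{160}\right) 194 \left(30 + 3 \sqrt{7}\right) = - \frac{6111 \left(30 + 3 \sqrt{7}\right)}{80} = - \frac{18333}{8} - \frac{18333 \sqrt{7}}{80}$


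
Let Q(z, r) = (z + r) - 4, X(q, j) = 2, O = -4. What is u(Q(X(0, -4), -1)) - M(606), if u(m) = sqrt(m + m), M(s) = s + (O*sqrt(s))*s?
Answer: -606 + 2424*sqrt(606) + I*sqrt(6) ≈ 59066.0 + 2.4495*I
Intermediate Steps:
Q(z, r) = -4 + r + z (Q(z, r) = (r + z) - 4 = -4 + r + z)
M(s) = s - 4*s**(3/2) (M(s) = s + (-4*sqrt(s))*s = s - 4*s**(3/2))
u(m) = sqrt(2)*sqrt(m) (u(m) = sqrt(2*m) = sqrt(2)*sqrt(m))
u(Q(X(0, -4), -1)) - M(606) = sqrt(2)*sqrt(-4 - 1 + 2) - (606 - 2424*sqrt(606)) = sqrt(2)*sqrt(-3) - (606 - 2424*sqrt(606)) = sqrt(2)*(I*sqrt(3)) - (606 - 2424*sqrt(606)) = I*sqrt(6) + (-606 + 2424*sqrt(606)) = -606 + 2424*sqrt(606) + I*sqrt(6)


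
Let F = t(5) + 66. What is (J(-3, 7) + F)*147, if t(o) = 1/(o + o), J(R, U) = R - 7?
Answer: 82467/10 ≈ 8246.7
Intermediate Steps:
J(R, U) = -7 + R
t(o) = 1/(2*o)
F = 661/10 (F = (½)/5 + 66 = (½)*(⅕) + 66 = ⅒ + 66 = 661/10 ≈ 66.100)
(J(-3, 7) + F)*147 = ((-7 - 3) + 661/10)*147 = (-10 + 661/10)*147 = (561/10)*147 = 82467/10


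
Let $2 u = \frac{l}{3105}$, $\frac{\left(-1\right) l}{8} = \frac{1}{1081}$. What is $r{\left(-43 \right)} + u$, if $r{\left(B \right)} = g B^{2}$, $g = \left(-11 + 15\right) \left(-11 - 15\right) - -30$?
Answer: $- \frac{459257153134}{3356505} \approx -1.3683 \cdot 10^{5}$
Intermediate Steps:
$l = - \frac{8}{1081} \approx -0.0074006$
$g = -74$ ($g = 4 \left(-26\right) + 30 = -104 + 30 = -74$)
$u = - \frac{4}{3356505}$ ($u = \frac{\left(- \frac{8}{1081}\right) \frac{1}{3105}}{2} = \frac{1}{2} \left(- \frac{8}{3356505}\right) = - \frac{4}{3356505} \approx -1.1917 \cdot 10^{-6}$)
$r{\left(B \right)} = - 74 B^{2}$
$r{\left(-43 \right)} + u = - 74 \left(-43\right)^{2} - \frac{4}{3356505} = \left(-74\right) 1849 - \frac{4}{3356505} = -136826 - \frac{4}{3356505} = - \frac{459257153134}{3356505}$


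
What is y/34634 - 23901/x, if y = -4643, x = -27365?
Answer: 700731539/947759410 ≈ 0.73936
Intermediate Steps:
y/34634 - 23901/x = -4643/34634 - 23901/(-27365) = -4643*1/34634 - 23901*(-1/27365) = -4643/34634 + 23901/27365 = 700731539/947759410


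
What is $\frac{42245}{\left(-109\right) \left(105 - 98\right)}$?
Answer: $- \frac{6035}{109} \approx -55.367$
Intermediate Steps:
$\frac{42245}{\left(-109\right) \left(105 - 98\right)} = \frac{42245}{\left(-109\right) 7} = \frac{42245}{-763} = 42245 \left(- \frac{1}{763}\right) = - \frac{6035}{109}$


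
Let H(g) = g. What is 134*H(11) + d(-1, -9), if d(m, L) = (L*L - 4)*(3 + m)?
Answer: 1628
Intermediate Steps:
d(m, L) = (-4 + L**2)*(3 + m) (d(m, L) = (L**2 - 4)*(3 + m) = (-4 + L**2)*(3 + m))
134*H(11) + d(-1, -9) = 134*11 + (-12 - 4*(-1) + 3*(-9)**2 - 1*(-9)**2) = 1474 + (-12 + 4 + 3*81 - 1*81) = 1474 + (-12 + 4 + 243 - 81) = 1474 + 154 = 1628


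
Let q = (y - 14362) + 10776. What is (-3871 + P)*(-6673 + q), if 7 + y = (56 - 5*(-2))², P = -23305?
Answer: 160610160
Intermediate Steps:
y = 4349 (y = -7 + (56 - 5*(-2))² = -7 + (56 + 10)² = -7 + 66² = -7 + 4356 = 4349)
q = 763 (q = (4349 - 14362) + 10776 = -10013 + 10776 = 763)
(-3871 + P)*(-6673 + q) = (-3871 - 23305)*(-6673 + 763) = -27176*(-5910) = 160610160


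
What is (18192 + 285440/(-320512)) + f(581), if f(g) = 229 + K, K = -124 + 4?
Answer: 22911737/1252 ≈ 18300.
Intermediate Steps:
K = -120
f(g) = 109 (f(g) = 229 - 120 = 109)
(18192 + 285440/(-320512)) + f(581) = (18192 + 285440/(-320512)) + 109 = (18192 + 285440*(-1/320512)) + 109 = (18192 - 1115/1252) + 109 = 22775269/1252 + 109 = 22911737/1252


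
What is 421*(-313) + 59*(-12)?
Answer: -132481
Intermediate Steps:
421*(-313) + 59*(-12) = -131773 - 708 = -132481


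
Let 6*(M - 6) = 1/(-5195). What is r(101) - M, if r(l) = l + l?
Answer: 6109321/31170 ≈ 196.00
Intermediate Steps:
M = 187019/31170 (M = 6 + (⅙)/(-5195) = 6 + (⅙)*(-1/5195) = 6 - 1/31170 = 187019/31170 ≈ 6.0000)
r(l) = 2*l
r(101) - M = 2*101 - 1*187019/31170 = 202 - 187019/31170 = 6109321/31170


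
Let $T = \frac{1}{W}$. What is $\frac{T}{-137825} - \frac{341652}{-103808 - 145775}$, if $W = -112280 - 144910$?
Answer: $\frac{12110610789060583}{8847021450200250} \approx 1.3689$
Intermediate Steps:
$W = -257190$
$T = - \frac{1}{257190}$ ($T = \frac{1}{-257190} = - \frac{1}{257190} \approx -3.8882 \cdot 10^{-6}$)
$\frac{T}{-137825} - \frac{341652}{-103808 - 145775} = - \frac{1}{257190 \left(-137825\right)} - \frac{341652}{-103808 - 145775} = \left(- \frac{1}{257190}\right) \left(- \frac{1}{137825}\right) - \frac{341652}{-249583} = \frac{1}{35447211750} - - \frac{341652}{249583} = \frac{1}{35447211750} + \frac{341652}{249583} = \frac{12110610789060583}{8847021450200250}$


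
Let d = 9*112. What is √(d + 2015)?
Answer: √3023 ≈ 54.982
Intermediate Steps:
d = 1008
√(d + 2015) = √(1008 + 2015) = √3023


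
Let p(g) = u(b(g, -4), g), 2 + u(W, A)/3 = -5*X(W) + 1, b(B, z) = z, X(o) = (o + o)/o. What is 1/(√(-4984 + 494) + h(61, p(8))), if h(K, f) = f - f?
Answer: -I*√4490/4490 ≈ -0.014924*I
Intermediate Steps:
X(o) = 2 (X(o) = (2*o)/o = 2)
u(W, A) = -33 (u(W, A) = -6 + 3*(-5*2 + 1) = -6 + 3*(-10 + 1) = -6 + 3*(-9) = -6 - 27 = -33)
p(g) = -33
h(K, f) = 0
1/(√(-4984 + 494) + h(61, p(8))) = 1/(√(-4984 + 494) + 0) = 1/(√(-4490) + 0) = 1/(I*√4490 + 0) = 1/(I*√4490) = -I*√4490/4490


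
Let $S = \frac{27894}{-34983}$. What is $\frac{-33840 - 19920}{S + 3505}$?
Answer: $- \frac{89556480}{5837501} \approx -15.342$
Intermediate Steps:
$S = - \frac{9298}{11661}$ ($S = 27894 \left(- \frac{1}{34983}\right) = - \frac{9298}{11661} \approx -0.79736$)
$\frac{-33840 - 19920}{S + 3505} = \frac{-33840 - 19920}{- \frac{9298}{11661} + 3505} = - \frac{53760}{\frac{40862507}{11661}} = \left(-53760\right) \frac{11661}{40862507} = - \frac{89556480}{5837501}$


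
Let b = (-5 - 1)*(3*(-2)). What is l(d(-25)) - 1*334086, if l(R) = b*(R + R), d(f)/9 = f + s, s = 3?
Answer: -348342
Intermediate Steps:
b = 36 (b = -6*(-6) = 36)
d(f) = 27 + 9*f (d(f) = 9*(f + 3) = 9*(3 + f) = 27 + 9*f)
l(R) = 72*R (l(R) = 36*(R + R) = 36*(2*R) = 72*R)
l(d(-25)) - 1*334086 = 72*(27 + 9*(-25)) - 1*334086 = 72*(27 - 225) - 334086 = 72*(-198) - 334086 = -14256 - 334086 = -348342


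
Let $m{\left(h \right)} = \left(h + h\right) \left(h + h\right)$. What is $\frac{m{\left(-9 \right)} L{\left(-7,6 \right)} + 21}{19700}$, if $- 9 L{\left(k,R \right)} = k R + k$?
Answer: $\frac{357}{3940} \approx 0.090609$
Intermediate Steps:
$L{\left(k,R \right)} = - \frac{k}{9} - \frac{R k}{9}$ ($L{\left(k,R \right)} = - \frac{k R + k}{9} = - \frac{R k + k}{9} = - \frac{k + R k}{9} = - \frac{k}{9} - \frac{R k}{9}$)
$m{\left(h \right)} = 4 h^{2}$ ($m{\left(h \right)} = 2 h 2 h = 4 h^{2}$)
$\frac{m{\left(-9 \right)} L{\left(-7,6 \right)} + 21}{19700} = \frac{4 \left(-9\right)^{2} \left(\left(- \frac{1}{9}\right) \left(-7\right) \left(1 + 6\right)\right) + 21}{19700} = \left(4 \cdot 81 \left(\left(- \frac{1}{9}\right) \left(-7\right) 7\right) + 21\right) \frac{1}{19700} = \left(324 \cdot \frac{49}{9} + 21\right) \frac{1}{19700} = \left(1764 + 21\right) \frac{1}{19700} = 1785 \cdot \frac{1}{19700} = \frac{357}{3940}$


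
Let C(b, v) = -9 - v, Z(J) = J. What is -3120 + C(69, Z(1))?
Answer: -3130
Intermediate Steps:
-3120 + C(69, Z(1)) = -3120 + (-9 - 1*1) = -3120 + (-9 - 1) = -3120 - 10 = -3130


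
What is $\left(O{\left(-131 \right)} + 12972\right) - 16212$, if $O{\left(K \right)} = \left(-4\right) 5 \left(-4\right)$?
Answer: $-3160$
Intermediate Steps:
$O{\left(K \right)} = 80$ ($O{\left(K \right)} = \left(-20\right) \left(-4\right) = 80$)
$\left(O{\left(-131 \right)} + 12972\right) - 16212 = \left(80 + 12972\right) - 16212 = 13052 - 16212 = -3160$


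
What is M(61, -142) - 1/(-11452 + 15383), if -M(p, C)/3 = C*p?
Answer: 102150965/3931 ≈ 25986.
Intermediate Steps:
M(p, C) = -3*C*p
M(61, -142) - 1/(-11452 + 15383) = -3*(-142)*61 - 1/(-11452 + 15383) = 25986 - 1/3931 = 102150965/3931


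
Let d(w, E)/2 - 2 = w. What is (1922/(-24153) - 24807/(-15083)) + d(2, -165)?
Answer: 3484571537/364299699 ≈ 9.5651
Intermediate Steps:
d(w, E) = 4 + 2*w
(1922/(-24153) - 24807/(-15083)) + d(2, -165) = (1922/(-24153) - 24807/(-15083)) + (4 + 2*2) = (1922*(-1/24153) - 24807*(-1/15083)) + (4 + 4) = (-1922/24153 + 24807/15083) + 8 = 570173945/364299699 + 8 = 3484571537/364299699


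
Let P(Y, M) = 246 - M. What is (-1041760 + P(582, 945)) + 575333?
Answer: -467126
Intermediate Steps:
(-1041760 + P(582, 945)) + 575333 = (-1041760 + (246 - 1*945)) + 575333 = (-1041760 + (246 - 945)) + 575333 = (-1041760 - 699) + 575333 = -1042459 + 575333 = -467126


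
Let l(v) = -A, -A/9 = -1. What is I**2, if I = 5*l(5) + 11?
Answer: 1156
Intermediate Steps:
A = 9 (A = -9*(-1) = 9)
l(v) = -9 (l(v) = -1*9 = -9)
I = -34 (I = 5*(-9) + 11 = -45 + 11 = -34)
I**2 = (-34)**2 = 1156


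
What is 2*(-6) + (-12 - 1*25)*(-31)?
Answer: 1135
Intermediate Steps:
2*(-6) + (-12 - 1*25)*(-31) = -12 + (-12 - 25)*(-31) = -12 - 37*(-31) = -12 + 1147 = 1135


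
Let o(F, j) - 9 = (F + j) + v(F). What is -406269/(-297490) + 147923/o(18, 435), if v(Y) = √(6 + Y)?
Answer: 170144160506/529085965 - 147923*√6/106710 ≈ 318.19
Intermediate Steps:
o(F, j) = 9 + F + j + √(6 + F) (o(F, j) = 9 + ((F + j) + √(6 + F)) = 9 + (F + j + √(6 + F)) = 9 + F + j + √(6 + F))
-406269/(-297490) + 147923/o(18, 435) = -406269/(-297490) + 147923/(9 + 18 + 435 + √(6 + 18)) = -406269*(-1/297490) + 147923/(9 + 18 + 435 + √24) = 406269/297490 + 147923/(9 + 18 + 435 + 2*√6) = 406269/297490 + 147923/(462 + 2*√6)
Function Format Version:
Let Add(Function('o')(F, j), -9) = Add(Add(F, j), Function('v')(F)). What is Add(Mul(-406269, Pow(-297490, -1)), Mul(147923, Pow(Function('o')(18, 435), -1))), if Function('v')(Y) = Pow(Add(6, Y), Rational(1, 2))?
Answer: Add(Rational(170144160506, 529085965), Mul(Rational(-147923, 106710), Pow(6, Rational(1, 2)))) ≈ 318.19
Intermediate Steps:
Function('o')(F, j) = Add(9, F, j, Pow(Add(6, F), Rational(1, 2))) (Function('o')(F, j) = Add(9, Add(Add(F, j), Pow(Add(6, F), Rational(1, 2)))) = Add(9, Add(F, j, Pow(Add(6, F), Rational(1, 2)))) = Add(9, F, j, Pow(Add(6, F), Rational(1, 2))))
Add(Mul(-406269, Pow(-297490, -1)), Mul(147923, Pow(Function('o')(18, 435), -1))) = Add(Mul(-406269, Pow(-297490, -1)), Mul(147923, Pow(Add(9, 18, 435, Pow(Add(6, 18), Rational(1, 2))), -1))) = Add(Mul(-406269, Rational(-1, 297490)), Mul(147923, Pow(Add(9, 18, 435, Pow(24, Rational(1, 2))), -1))) = Add(Rational(406269, 297490), Mul(147923, Pow(Add(9, 18, 435, Mul(2, Pow(6, Rational(1, 2)))), -1))) = Add(Rational(406269, 297490), Mul(147923, Pow(Add(462, Mul(2, Pow(6, Rational(1, 2)))), -1)))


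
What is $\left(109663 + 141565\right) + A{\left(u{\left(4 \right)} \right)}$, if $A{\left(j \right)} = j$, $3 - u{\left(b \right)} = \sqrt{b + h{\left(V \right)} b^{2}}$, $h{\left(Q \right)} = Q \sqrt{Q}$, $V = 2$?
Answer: $251231 - 2 \sqrt{1 + 8 \sqrt{2}} \approx 2.5122 \cdot 10^{5}$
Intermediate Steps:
$h{\left(Q \right)} = Q^{\frac{3}{2}}$
$u{\left(b \right)} = 3 - \sqrt{b + 2 \sqrt{2} b^{2}}$ ($u{\left(b \right)} = 3 - \sqrt{b + 2^{\frac{3}{2}} b^{2}} = 3 - \sqrt{b + 2 \sqrt{2} b^{2}}$)
$\left(109663 + 141565\right) + A{\left(u{\left(4 \right)} \right)} = \left(109663 + 141565\right) + \left(3 - \sqrt{4 \left(1 + 2 \cdot 4 \sqrt{2}\right)}\right) = 251228 + \left(3 - \sqrt{4 \left(1 + 8 \sqrt{2}\right)}\right) = 251228 + \left(3 - \sqrt{4 + 32 \sqrt{2}}\right) = 251231 - \sqrt{4 + 32 \sqrt{2}}$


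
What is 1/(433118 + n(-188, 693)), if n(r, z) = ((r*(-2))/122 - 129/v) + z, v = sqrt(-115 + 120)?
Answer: 8071110995/3501361544830244 + 480009*sqrt(5)/3501361544830244 ≈ 2.3054e-6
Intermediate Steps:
v = sqrt(5) ≈ 2.2361
n(r, z) = z - 129*sqrt(5)/5 - r/61 (n(r, z) = ((r*(-2))/122 - 129*sqrt(5)/5) + z = (-2*r*(1/122) - 129*sqrt(5)/5) + z = (-r/61 - 129*sqrt(5)/5) + z = (-129*sqrt(5)/5 - r/61) + z = z - 129*sqrt(5)/5 - r/61)
1/(433118 + n(-188, 693)) = 1/(433118 + (693 - 129*sqrt(5)/5 - 1/61*(-188))) = 1/(433118 + (693 - 129*sqrt(5)/5 + 188/61)) = 1/(433118 + (42461/61 - 129*sqrt(5)/5)) = 1/(26462659/61 - 129*sqrt(5)/5)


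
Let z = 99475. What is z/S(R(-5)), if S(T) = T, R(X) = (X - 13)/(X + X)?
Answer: 497375/9 ≈ 55264.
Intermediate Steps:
R(X) = (-13 + X)/(2*X) (R(X) = (-13 + X)/((2*X)) = (-13 + X)*(1/(2*X)) = (-13 + X)/(2*X))
z/S(R(-5)) = 99475/(((1/2)*(-13 - 5)/(-5))) = 99475/(((1/2)*(-1/5)*(-18))) = 99475/(9/5) = 99475*(5/9) = 497375/9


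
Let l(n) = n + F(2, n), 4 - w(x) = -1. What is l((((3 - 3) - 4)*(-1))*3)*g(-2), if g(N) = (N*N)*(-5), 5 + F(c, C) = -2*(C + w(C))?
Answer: 540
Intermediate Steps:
w(x) = 5 (w(x) = 4 - 1*(-1) = 4 + 1 = 5)
F(c, C) = -15 - 2*C (F(c, C) = -5 - 2*(C + 5) = -5 - 2*(5 + C) = -5 + (-10 - 2*C) = -15 - 2*C)
g(N) = -5*N² (g(N) = N²*(-5) = -5*N²)
l(n) = -15 - n (l(n) = n + (-15 - 2*n) = -15 - n)
l((((3 - 3) - 4)*(-1))*3)*g(-2) = (-15 - ((3 - 3) - 4)*(-1)*3)*(-5*(-2)²) = (-15 - (0 - 4)*(-1)*3)*(-5*4) = (-15 - (-4*(-1))*3)*(-20) = (-15 - 4*3)*(-20) = (-15 - 1*12)*(-20) = (-15 - 12)*(-20) = -27*(-20) = 540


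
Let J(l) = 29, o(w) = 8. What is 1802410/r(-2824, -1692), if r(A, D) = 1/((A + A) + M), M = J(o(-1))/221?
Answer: -2249730311390/221 ≈ -1.0180e+10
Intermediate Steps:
M = 29/221 ≈ 0.13122
r(A, D) = 1/(29/221 + 2*A) (r(A, D) = 1/((A + A) + 29/221) = 1/(2*A + 29/221) = 1/(29/221 + 2*A))
1802410/r(-2824, -1692) = 1802410/((221/(29 + 442*(-2824)))) = 1802410/((221/(29 - 1248208))) = 1802410/((221/(-1248179))) = 1802410/((221*(-1/1248179))) = 1802410/(-221/1248179) = 1802410*(-1248179/221) = -2249730311390/221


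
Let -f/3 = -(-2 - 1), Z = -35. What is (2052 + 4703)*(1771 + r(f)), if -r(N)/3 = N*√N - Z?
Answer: 11253830 + 547155*I ≈ 1.1254e+7 + 5.4716e+5*I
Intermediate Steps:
f = -9 (f = -(-3)*(-2 - 1) = -(-3)*(-3) = -3*3 = -9)
r(N) = -105 - 3*N^(3/2) (r(N) = -3*(N*√N - 1*(-35)) = -3*(N^(3/2) + 35) = -3*(35 + N^(3/2)) = -105 - 3*N^(3/2))
(2052 + 4703)*(1771 + r(f)) = (2052 + 4703)*(1771 + (-105 - (-81)*I)) = 6755*(1771 + (-105 - (-81)*I)) = 6755*(1771 + (-105 + 81*I)) = 6755*(1666 + 81*I) = 11253830 + 547155*I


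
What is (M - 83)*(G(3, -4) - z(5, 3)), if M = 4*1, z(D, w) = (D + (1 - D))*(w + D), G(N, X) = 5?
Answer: 237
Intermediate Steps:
z(D, w) = D + w (z(D, w) = 1*(D + w) = D + w)
M = 4
(M - 83)*(G(3, -4) - z(5, 3)) = (4 - 83)*(5 - (5 + 3)) = -79*(5 - 1*8) = -79*(5 - 8) = -79*(-3) = 237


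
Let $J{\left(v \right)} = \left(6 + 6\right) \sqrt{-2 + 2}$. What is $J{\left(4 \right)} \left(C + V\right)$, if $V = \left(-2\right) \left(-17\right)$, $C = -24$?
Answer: $0$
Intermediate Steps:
$V = 34$
$J{\left(v \right)} = 0$ ($J{\left(v \right)} = 12 \sqrt{0} = 12 \cdot 0 = 0$)
$J{\left(4 \right)} \left(C + V\right) = 0 \left(-24 + 34\right) = 0 \cdot 10 = 0$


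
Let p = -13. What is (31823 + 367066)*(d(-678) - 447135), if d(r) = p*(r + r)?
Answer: -171325617723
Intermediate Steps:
d(r) = -26*r (d(r) = -13*(r + r) = -26*r)
(31823 + 367066)*(d(-678) - 447135) = (31823 + 367066)*(-26*(-678) - 447135) = 398889*(17628 - 447135) = 398889*(-429507) = -171325617723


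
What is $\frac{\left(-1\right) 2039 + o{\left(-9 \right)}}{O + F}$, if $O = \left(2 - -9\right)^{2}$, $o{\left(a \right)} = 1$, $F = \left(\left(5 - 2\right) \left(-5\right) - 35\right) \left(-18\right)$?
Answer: $- \frac{2038}{1021} \approx -1.9961$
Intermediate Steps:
$F = 900$ ($F = \left(3 \left(-5\right) - 35\right) \left(-18\right) = \left(-15 - 35\right) \left(-18\right) = \left(-50\right) \left(-18\right) = 900$)
$O = 121$ ($O = \left(2 + 9\right)^{2} = 11^{2} = 121$)
$\frac{\left(-1\right) 2039 + o{\left(-9 \right)}}{O + F} = \frac{\left(-1\right) 2039 + 1}{121 + 900} = \frac{-2039 + 1}{1021} = \left(-2038\right) \frac{1}{1021} = - \frac{2038}{1021}$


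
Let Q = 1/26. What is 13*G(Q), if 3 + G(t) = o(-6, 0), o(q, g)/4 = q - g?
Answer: -351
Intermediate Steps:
o(q, g) = -4*g + 4*q (o(q, g) = 4*(q - g) = -4*g + 4*q)
Q = 1/26 ≈ 0.038462
G(t) = -27 (G(t) = -3 + (-4*0 + 4*(-6)) = -3 + (0 - 24) = -3 - 24 = -27)
13*G(Q) = 13*(-27) = -351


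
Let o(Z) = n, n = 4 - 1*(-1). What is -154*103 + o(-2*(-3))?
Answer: -15857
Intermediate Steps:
n = 5 (n = 4 + 1 = 5)
o(Z) = 5
-154*103 + o(-2*(-3)) = -154*103 + 5 = -15862 + 5 = -15857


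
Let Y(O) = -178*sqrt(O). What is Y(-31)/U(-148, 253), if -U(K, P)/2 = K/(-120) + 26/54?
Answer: 24030*I*sqrt(31)/463 ≈ 288.97*I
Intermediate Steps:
U(K, P) = -26/27 + K/60 (U(K, P) = -2*(K/(-120) + 26/54) = -2*(K*(-1/120) + 26*(1/54)) = -2*(-K/120 + 13/27) = -2*(13/27 - K/120) = -26/27 + K/60)
Y(-31)/U(-148, 253) = (-178*I*sqrt(31))/(-26/27 + (1/60)*(-148)) = (-178*I*sqrt(31))/(-26/27 - 37/15) = (-178*I*sqrt(31))/(-463/135) = -178*I*sqrt(31)*(-135/463) = 24030*I*sqrt(31)/463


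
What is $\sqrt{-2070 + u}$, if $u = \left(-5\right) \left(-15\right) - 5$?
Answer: $20 i \sqrt{5} \approx 44.721 i$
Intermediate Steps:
$u = 70$ ($u = 75 - 5 = 70$)
$\sqrt{-2070 + u} = \sqrt{-2070 + 70} = \sqrt{-2000} = 20 i \sqrt{5}$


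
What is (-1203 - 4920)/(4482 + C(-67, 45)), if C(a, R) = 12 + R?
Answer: -2041/1513 ≈ -1.3490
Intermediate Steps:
(-1203 - 4920)/(4482 + C(-67, 45)) = (-1203 - 4920)/(4482 + (12 + 45)) = -6123/(4482 + 57) = -6123/4539 = -6123*1/4539 = -2041/1513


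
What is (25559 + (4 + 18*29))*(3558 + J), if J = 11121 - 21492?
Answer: -177717105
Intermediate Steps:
J = -10371
(25559 + (4 + 18*29))*(3558 + J) = (25559 + (4 + 18*29))*(3558 - 10371) = (25559 + (4 + 522))*(-6813) = (25559 + 526)*(-6813) = 26085*(-6813) = -177717105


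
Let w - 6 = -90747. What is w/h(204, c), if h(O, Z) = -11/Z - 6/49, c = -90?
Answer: 400167810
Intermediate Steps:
h(O, Z) = -6/49 - 11/Z (h(O, Z) = -11/Z - 6*1/49 = -11/Z - 6/49 = -6/49 - 11/Z)
w = -90741 (w = 6 - 90747 = -90741)
w/h(204, c) = -90741/(-6/49 - 11/(-90)) = -90741/(-6/49 - 11*(-1/90)) = -90741/(-6/49 + 11/90) = -90741/(-1/4410) = -90741*(-4410) = 400167810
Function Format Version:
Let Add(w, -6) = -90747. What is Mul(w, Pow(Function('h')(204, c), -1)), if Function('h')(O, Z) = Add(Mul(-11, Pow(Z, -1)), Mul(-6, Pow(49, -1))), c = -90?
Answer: 400167810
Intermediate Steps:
Function('h')(O, Z) = Add(Rational(-6, 49), Mul(-11, Pow(Z, -1))) (Function('h')(O, Z) = Add(Mul(-11, Pow(Z, -1)), Mul(-6, Rational(1, 49))) = Add(Mul(-11, Pow(Z, -1)), Rational(-6, 49)) = Add(Rational(-6, 49), Mul(-11, Pow(Z, -1))))
w = -90741 (w = Add(6, -90747) = -90741)
Mul(w, Pow(Function('h')(204, c), -1)) = Mul(-90741, Pow(Add(Rational(-6, 49), Mul(-11, Pow(-90, -1))), -1)) = Mul(-90741, Pow(Add(Rational(-6, 49), Mul(-11, Rational(-1, 90))), -1)) = Mul(-90741, Pow(Add(Rational(-6, 49), Rational(11, 90)), -1)) = Mul(-90741, Pow(Rational(-1, 4410), -1)) = Mul(-90741, -4410) = 400167810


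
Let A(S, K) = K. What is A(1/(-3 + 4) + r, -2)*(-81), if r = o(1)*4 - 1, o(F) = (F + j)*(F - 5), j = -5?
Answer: 162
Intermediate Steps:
o(F) = (-5 + F)² (o(F) = (F - 5)*(F - 5) = (-5 + F)*(-5 + F) = (-5 + F)²)
r = 63 (r = (25 + 1² - 10*1)*4 - 1 = (25 + 1 - 10)*4 - 1 = 16*4 - 1 = 64 - 1 = 63)
A(1/(-3 + 4) + r, -2)*(-81) = -2*(-81) = 162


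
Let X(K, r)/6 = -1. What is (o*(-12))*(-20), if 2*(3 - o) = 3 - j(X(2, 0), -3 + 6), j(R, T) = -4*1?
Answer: -120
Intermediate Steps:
X(K, r) = -6 (X(K, r) = 6*(-1) = -6)
j(R, T) = -4
o = -1/2 (o = 3 - (3 - 1*(-4))/2 = 3 - (3 + 4)/2 = 3 - 1/2*7 = 3 - 7/2 = -1/2 ≈ -0.50000)
(o*(-12))*(-20) = -1/2*(-12)*(-20) = 6*(-20) = -120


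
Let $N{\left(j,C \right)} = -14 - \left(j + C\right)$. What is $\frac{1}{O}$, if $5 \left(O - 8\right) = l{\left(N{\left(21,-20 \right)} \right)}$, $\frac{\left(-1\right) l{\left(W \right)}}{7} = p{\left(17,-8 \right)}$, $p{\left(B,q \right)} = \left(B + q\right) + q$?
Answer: $\frac{5}{33} \approx 0.15152$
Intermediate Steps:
$N{\left(j,C \right)} = -14 - C - j$ ($N{\left(j,C \right)} = -14 - \left(C + j\right) = -14 - C - j$)
$p{\left(B,q \right)} = B + 2 q$
$l{\left(W \right)} = -7$ ($l{\left(W \right)} = - 7 \left(17 + 2 \left(-8\right)\right) = - 7 \left(17 - 16\right) = \left(-7\right) 1 = -7$)
$O = \frac{33}{5}$ ($O = 8 + \frac{1}{5} \left(-7\right) = 8 - \frac{7}{5} = \frac{33}{5} \approx 6.6$)
$\frac{1}{O} = \frac{1}{\frac{33}{5}} = \frac{5}{33}$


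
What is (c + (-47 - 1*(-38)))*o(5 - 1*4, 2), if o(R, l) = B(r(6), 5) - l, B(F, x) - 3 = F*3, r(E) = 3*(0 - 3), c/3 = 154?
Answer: -11778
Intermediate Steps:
c = 462 (c = 3*154 = 462)
r(E) = -9 (r(E) = 3*(-3) = -9)
B(F, x) = 3 + 3*F (B(F, x) = 3 + F*3 = 3 + 3*F)
o(R, l) = -24 - l (o(R, l) = (3 + 3*(-9)) - l = (3 - 27) - l = -24 - l)
(c + (-47 - 1*(-38)))*o(5 - 1*4, 2) = (462 + (-47 - 1*(-38)))*(-24 - 1*2) = (462 + (-47 + 38))*(-24 - 2) = (462 - 9)*(-26) = 453*(-26) = -11778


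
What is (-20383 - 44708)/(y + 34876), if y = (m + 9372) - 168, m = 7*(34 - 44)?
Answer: -21697/14670 ≈ -1.4790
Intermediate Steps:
m = -70 (m = 7*(-10) = -70)
y = 9134 (y = (-70 + 9372) - 168 = 9302 - 168 = 9134)
(-20383 - 44708)/(y + 34876) = (-20383 - 44708)/(9134 + 34876) = -65091/44010 = -65091*1/44010 = -21697/14670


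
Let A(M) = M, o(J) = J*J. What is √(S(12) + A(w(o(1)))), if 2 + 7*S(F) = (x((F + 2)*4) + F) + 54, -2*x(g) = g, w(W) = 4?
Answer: 8*√7/7 ≈ 3.0237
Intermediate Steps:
o(J) = J²
x(g) = -g/2
S(F) = 48/7 - F/7 (S(F) = -2/7 + ((-(F + 2)*4/2 + F) + 54)/7 = -2/7 + ((-(2 + F)*4/2 + F) + 54)/7 = -2/7 + ((-(8 + 4*F)/2 + F) + 54)/7 = -2/7 + (((-4 - 2*F) + F) + 54)/7 = -2/7 + ((-4 - F) + 54)/7 = -2/7 + (50 - F)/7 = -2/7 + (50/7 - F/7) = 48/7 - F/7)
√(S(12) + A(w(o(1)))) = √((48/7 - ⅐*12) + 4) = √((48/7 - 12/7) + 4) = √(36/7 + 4) = √(64/7) = 8*√7/7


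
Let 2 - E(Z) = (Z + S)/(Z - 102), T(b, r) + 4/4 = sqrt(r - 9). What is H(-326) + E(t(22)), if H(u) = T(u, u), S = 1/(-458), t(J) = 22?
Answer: 9343/7328 + I*sqrt(335) ≈ 1.275 + 18.303*I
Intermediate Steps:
S = -1/458 ≈ -0.0021834
T(b, r) = -1 + sqrt(-9 + r) (T(b, r) = -1 + sqrt(r - 9) = -1 + sqrt(-9 + r))
H(u) = -1 + sqrt(-9 + u)
E(Z) = 2 - (-1/458 + Z)/(-102 + Z) (E(Z) = 2 - (Z - 1/458)/(Z - 102) = 2 - (-1/458 + Z)/(-102 + Z))
H(-326) + E(t(22)) = (-1 + sqrt(-9 - 326)) + (-93431/458 + 22)/(-102 + 22) = (-1 + sqrt(-335)) - 83355/458/(-80) = (-1 + I*sqrt(335)) - 1/80*(-83355/458) = (-1 + I*sqrt(335)) + 16671/7328 = 9343/7328 + I*sqrt(335)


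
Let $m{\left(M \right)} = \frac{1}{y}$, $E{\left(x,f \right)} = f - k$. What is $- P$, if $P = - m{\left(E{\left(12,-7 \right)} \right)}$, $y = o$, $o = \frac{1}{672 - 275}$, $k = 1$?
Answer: $397$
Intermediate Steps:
$E{\left(x,f \right)} = -1 + f$ ($E{\left(x,f \right)} = f - 1 = -1 + f$)
$o = \frac{1}{397} \approx 0.0025189$
$y = \frac{1}{397} \approx 0.0025189$
$m{\left(M \right)} = 397$ ($m{\left(M \right)} = \frac{1}{\frac{1}{397}} = 397$)
$P = -397$ ($P = \left(-1\right) 397 = -397$)
$- P = \left(-1\right) \left(-397\right) = 397$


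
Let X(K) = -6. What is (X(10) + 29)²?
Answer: 529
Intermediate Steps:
(X(10) + 29)² = (-6 + 29)² = 23² = 529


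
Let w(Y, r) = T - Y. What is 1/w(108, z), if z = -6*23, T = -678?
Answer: -1/786 ≈ -0.0012723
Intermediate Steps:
z = -138
w(Y, r) = -678 - Y
1/w(108, z) = 1/(-678 - 1*108) = 1/(-678 - 108) = 1/(-786) = -1/786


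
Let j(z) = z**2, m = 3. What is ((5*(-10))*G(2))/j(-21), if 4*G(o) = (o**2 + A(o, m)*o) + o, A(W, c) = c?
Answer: -50/147 ≈ -0.34014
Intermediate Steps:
G(o) = o + o**2/4 (G(o) = ((o**2 + 3*o) + o)/4 = (o**2 + 4*o)/4 = o + o**2/4)
((5*(-10))*G(2))/j(-21) = ((5*(-10))*((1/4)*2*(4 + 2)))/((-21)**2) = -25*2*6/2/441 = -50*3*(1/441) = -150*1/441 = -50/147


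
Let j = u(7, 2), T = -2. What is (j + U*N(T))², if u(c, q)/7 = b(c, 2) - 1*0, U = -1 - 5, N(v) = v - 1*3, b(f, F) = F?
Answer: 1936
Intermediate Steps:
N(v) = -3 + v (N(v) = v - 3 = -3 + v)
U = -6
u(c, q) = 14 (u(c, q) = 7*(2 - 1*0) = 7*(2 + 0) = 7*2 = 14)
j = 14
(j + U*N(T))² = (14 - 6*(-3 - 2))² = (14 - 6*(-5))² = (14 + 30)² = 44² = 1936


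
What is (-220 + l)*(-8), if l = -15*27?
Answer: 5000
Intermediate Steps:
l = -405
(-220 + l)*(-8) = (-220 - 405)*(-8) = -625*(-8) = 5000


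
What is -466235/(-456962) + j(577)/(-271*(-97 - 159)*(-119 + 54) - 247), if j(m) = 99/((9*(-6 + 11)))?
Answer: 955714960513/936707086770 ≈ 1.0203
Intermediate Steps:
j(m) = 11/5 (j(m) = 99/((9*5)) = 99/45 = 99*(1/45) = 11/5)
-466235/(-456962) + j(577)/(-271*(-97 - 159)*(-119 + 54) - 247) = -466235/(-456962) + 11/(5*(-271*(-97 - 159)*(-119 + 54) - 247)) = -466235*(-1/456962) + 11/(5*(-(-69376)*(-65) - 247)) = 42385/41542 + 11/(5*(-271*16640 - 247)) = 42385/41542 + 11/(5*(-4509440 - 247)) = 42385/41542 + (11/5)/(-4509687) = 42385/41542 + (11/5)*(-1/4509687) = 42385/41542 - 11/22548435 = 955714960513/936707086770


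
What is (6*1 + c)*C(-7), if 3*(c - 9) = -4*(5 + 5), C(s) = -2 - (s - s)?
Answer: -10/3 ≈ -3.3333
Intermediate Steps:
C(s) = -2 (C(s) = -2 - 1*0 = -2 + 0 = -2)
c = -13/3 (c = 9 + (-4*(5 + 5))/3 = 9 + (-4*10)/3 = 9 + (1/3)*(-40) = 9 - 40/3 = -13/3 ≈ -4.3333)
(6*1 + c)*C(-7) = (6*1 - 13/3)*(-2) = (6 - 13/3)*(-2) = (5/3)*(-2) = -10/3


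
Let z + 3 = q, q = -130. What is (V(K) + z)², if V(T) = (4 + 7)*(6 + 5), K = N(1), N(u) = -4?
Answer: 144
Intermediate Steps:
z = -133 (z = -3 - 130 = -133)
K = -4
V(T) = 121 (V(T) = 11*11 = 121)
(V(K) + z)² = (121 - 133)² = (-12)² = 144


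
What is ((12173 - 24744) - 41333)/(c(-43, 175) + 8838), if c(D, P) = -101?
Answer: -53904/8737 ≈ -6.1696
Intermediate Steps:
((12173 - 24744) - 41333)/(c(-43, 175) + 8838) = ((12173 - 24744) - 41333)/(-101 + 8838) = (-12571 - 41333)/8737 = -53904*1/8737 = -53904/8737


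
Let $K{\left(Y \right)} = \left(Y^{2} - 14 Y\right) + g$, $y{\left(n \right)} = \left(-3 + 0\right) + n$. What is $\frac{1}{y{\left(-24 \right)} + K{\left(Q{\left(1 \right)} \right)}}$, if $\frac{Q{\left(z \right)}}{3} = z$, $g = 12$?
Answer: $- \frac{1}{48} \approx -0.020833$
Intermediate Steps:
$Q{\left(z \right)} = 3 z$
$y{\left(n \right)} = -3 + n$
$K{\left(Y \right)} = 12 + Y^{2} - 14 Y$ ($K{\left(Y \right)} = \left(Y^{2} - 14 Y\right) + 12 = 12 + Y^{2} - 14 Y$)
$\frac{1}{y{\left(-24 \right)} + K{\left(Q{\left(1 \right)} \right)}} = \frac{1}{\left(-3 - 24\right) + \left(12 + \left(3 \cdot 1\right)^{2} - 14 \cdot 3 \cdot 1\right)} = \frac{1}{-27 + \left(12 + 3^{2} - 42\right)} = \frac{1}{-27 + \left(12 + 9 - 42\right)} = \frac{1}{-27 - 21} = \frac{1}{-48} = - \frac{1}{48}$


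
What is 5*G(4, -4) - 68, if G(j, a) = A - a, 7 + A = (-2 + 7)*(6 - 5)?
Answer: -58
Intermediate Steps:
A = -2 (A = -7 + (-2 + 7)*(6 - 5) = -7 + 5*1 = -7 + 5 = -2)
G(j, a) = -2 - a
5*G(4, -4) - 68 = 5*(-2 - 1*(-4)) - 68 = 5*(-2 + 4) - 68 = 5*2 - 68 = 10 - 68 = -58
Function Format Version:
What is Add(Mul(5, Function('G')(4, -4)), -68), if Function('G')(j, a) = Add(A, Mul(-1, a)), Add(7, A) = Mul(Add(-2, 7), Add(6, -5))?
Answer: -58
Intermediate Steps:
A = -2 (A = Add(-7, Mul(Add(-2, 7), Add(6, -5))) = Add(-7, Mul(5, 1)) = Add(-7, 5) = -2)
Function('G')(j, a) = Add(-2, Mul(-1, a))
Add(Mul(5, Function('G')(4, -4)), -68) = Add(Mul(5, Add(-2, Mul(-1, -4))), -68) = Add(Mul(5, Add(-2, 4)), -68) = Add(Mul(5, 2), -68) = Add(10, -68) = -58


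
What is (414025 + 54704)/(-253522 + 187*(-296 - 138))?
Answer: -156243/111560 ≈ -1.4005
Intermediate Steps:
(414025 + 54704)/(-253522 + 187*(-296 - 138)) = 468729/(-253522 + 187*(-434)) = 468729/(-253522 - 81158) = 468729/(-334680) = 468729*(-1/334680) = -156243/111560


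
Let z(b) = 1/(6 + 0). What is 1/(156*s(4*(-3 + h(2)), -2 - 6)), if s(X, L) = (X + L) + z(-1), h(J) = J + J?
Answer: -1/598 ≈ -0.0016722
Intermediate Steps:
h(J) = 2*J
z(b) = ⅙ (z(b) = 1/6 = ⅙)
s(X, L) = ⅙ + L + X (s(X, L) = (X + L) + ⅙ = (L + X) + ⅙ = ⅙ + L + X)
1/(156*s(4*(-3 + h(2)), -2 - 6)) = 1/(156*(⅙ + (-2 - 6) + 4*(-3 + 2*2))) = 1/(156*(⅙ - 8 + 4*(-3 + 4))) = 1/(156*(⅙ - 8 + 4*1)) = 1/(156*(⅙ - 8 + 4)) = 1/(156*(-23/6)) = 1/(-598) = -1/598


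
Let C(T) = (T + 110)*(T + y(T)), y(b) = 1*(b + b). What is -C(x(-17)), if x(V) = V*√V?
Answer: 14739 + 5610*I*√17 ≈ 14739.0 + 23131.0*I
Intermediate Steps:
x(V) = V^(3/2)
y(b) = 2*b (y(b) = 1*(2*b) = 2*b)
C(T) = 3*T*(110 + T) (C(T) = (T + 110)*(T + 2*T) = (110 + T)*(3*T) = 3*T*(110 + T))
-C(x(-17)) = -3*(-17)^(3/2)*(110 + (-17)^(3/2)) = -3*(-17*I*√17)*(110 - 17*I*√17) = -(-51)*I*√17*(110 - 17*I*√17) = 51*I*√17*(110 - 17*I*√17)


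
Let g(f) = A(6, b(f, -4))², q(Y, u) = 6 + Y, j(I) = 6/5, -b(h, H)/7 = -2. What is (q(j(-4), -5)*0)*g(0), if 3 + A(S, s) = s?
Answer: 0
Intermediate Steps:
b(h, H) = 14 (b(h, H) = -7*(-2) = 14)
A(S, s) = -3 + s
j(I) = 6/5 (j(I) = 6*(⅕) = 6/5)
g(f) = 121 (g(f) = (-3 + 14)² = 11² = 121)
(q(j(-4), -5)*0)*g(0) = ((6 + 6/5)*0)*121 = ((36/5)*0)*121 = 0*121 = 0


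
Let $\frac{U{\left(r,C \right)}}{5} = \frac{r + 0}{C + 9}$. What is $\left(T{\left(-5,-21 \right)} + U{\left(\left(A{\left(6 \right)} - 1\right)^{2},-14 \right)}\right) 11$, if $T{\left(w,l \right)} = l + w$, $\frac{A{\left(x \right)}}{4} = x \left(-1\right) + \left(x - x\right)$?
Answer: $-7161$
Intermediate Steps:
$A{\left(x \right)} = - 4 x$ ($A{\left(x \right)} = 4 \left(x \left(-1\right) + \left(x - x\right)\right) = 4 \left(- x + 0\right) = 4 \left(- x\right) = - 4 x$)
$U{\left(r,C \right)} = \frac{5 r}{9 + C}$ ($U{\left(r,C \right)} = 5 \frac{r + 0}{C + 9} = 5 \frac{r}{9 + C} = \frac{5 r}{9 + C}$)
$\left(T{\left(-5,-21 \right)} + U{\left(\left(A{\left(6 \right)} - 1\right)^{2},-14 \right)}\right) 11 = \left(\left(-21 - 5\right) + \frac{5 \left(\left(-4\right) 6 - 1\right)^{2}}{9 - 14}\right) 11 = \left(-26 + \frac{5 \left(-24 - 1\right)^{2}}{-5}\right) 11 = \left(-26 + 5 \left(-25\right)^{2} \left(- \frac{1}{5}\right)\right) 11 = \left(-26 + 5 \cdot 625 \left(- \frac{1}{5}\right)\right) 11 = \left(-26 - 625\right) 11 = \left(-651\right) 11 = -7161$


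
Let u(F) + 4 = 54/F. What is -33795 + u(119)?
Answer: -4022027/119 ≈ -33799.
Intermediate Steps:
u(F) = -4 + 54/F
-33795 + u(119) = -33795 + (-4 + 54/119) = -33795 - 422/119 = -4022027/119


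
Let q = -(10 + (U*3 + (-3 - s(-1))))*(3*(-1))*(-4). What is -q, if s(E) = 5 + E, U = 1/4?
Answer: 45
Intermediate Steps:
U = ¼ ≈ 0.25000
q = -45 (q = -(10 + ((¼)*3 + (-3 - (5 - 1))))*(3*(-1))*(-4) = -(10 + (¾ + (-3 - 1*4)))*(-3*(-4)) = -(10 + (¾ + (-3 - 4)))*12 = -(10 + (¾ - 7))*12 = -(10 - 25/4)*12 = -15*12/4 = -1*45 = -45)
-q = -1*(-45) = 45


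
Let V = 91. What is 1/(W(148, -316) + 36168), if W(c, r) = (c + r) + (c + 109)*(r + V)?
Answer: -1/21825 ≈ -4.5819e-5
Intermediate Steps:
W(c, r) = c + r + (91 + r)*(109 + c) (W(c, r) = (c + r) + (c + 109)*(r + 91) = (c + r) + (109 + c)*(91 + r) = (c + r) + (91 + r)*(109 + c) = c + r + (91 + r)*(109 + c))
1/(W(148, -316) + 36168) = 1/((9919 + 92*148 + 110*(-316) + 148*(-316)) + 36168) = 1/((9919 + 13616 - 34760 - 46768) + 36168) = 1/(-57993 + 36168) = 1/(-21825) = -1/21825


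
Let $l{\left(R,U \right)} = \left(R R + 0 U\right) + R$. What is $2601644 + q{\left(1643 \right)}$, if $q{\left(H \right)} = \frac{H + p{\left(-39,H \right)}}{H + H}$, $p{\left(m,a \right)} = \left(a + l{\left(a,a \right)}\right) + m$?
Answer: $\frac{8551706523}{3286} \approx 2.6025 \cdot 10^{6}$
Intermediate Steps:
$l{\left(R,U \right)} = R + R^{2}$ ($l{\left(R,U \right)} = \left(R^{2} + 0\right) + R = R^{2} + R = R + R^{2}$)
$p{\left(m,a \right)} = a + m + a \left(1 + a\right)$ ($p{\left(m,a \right)} = \left(a + a \left(1 + a\right)\right) + m = a + m + a \left(1 + a\right)$)
$q{\left(H \right)} = \frac{-39 + 2 H + H \left(1 + H\right)}{2 H}$ ($q{\left(H \right)} = \frac{H + \left(H - 39 + H \left(1 + H\right)\right)}{H + H} = \frac{H + \left(-39 + H + H \left(1 + H\right)\right)}{2 H} = \left(-39 + 2 H + H \left(1 + H\right)\right) \frac{1}{2 H} = \frac{-39 + 2 H + H \left(1 + H\right)}{2 H}$)
$2601644 + q{\left(1643 \right)} = 2601644 + \frac{-39 + 1643^{2} + 3 \cdot 1643}{2 \cdot 1643} = 2601644 + \frac{1}{2} \cdot \frac{1}{1643} \left(-39 + 2699449 + 4929\right) = 2601644 + \frac{1}{2} \cdot \frac{1}{1643} \cdot 2704339 = 2601644 + \frac{2704339}{3286} = \frac{8551706523}{3286}$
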